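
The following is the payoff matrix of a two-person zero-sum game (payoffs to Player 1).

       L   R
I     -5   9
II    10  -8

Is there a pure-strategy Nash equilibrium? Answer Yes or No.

No

Row minima: I → -5, II → -8; maximin = -5.
Column maxima: L → 10, R → 9; minimax = 9.
-5 ≠ 9, so no pure-strategy equilibrium exists.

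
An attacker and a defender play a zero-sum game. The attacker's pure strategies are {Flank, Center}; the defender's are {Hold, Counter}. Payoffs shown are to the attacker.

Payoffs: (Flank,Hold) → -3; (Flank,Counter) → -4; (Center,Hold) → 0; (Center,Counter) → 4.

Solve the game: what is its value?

Row minima: Flank → -4, Center → 0; maximin = 0.
Column maxima: Hold → 0, Counter → 4; minimax = 0.
Since maximin = minimax = 0, there is a saddle point and the value is 0.

0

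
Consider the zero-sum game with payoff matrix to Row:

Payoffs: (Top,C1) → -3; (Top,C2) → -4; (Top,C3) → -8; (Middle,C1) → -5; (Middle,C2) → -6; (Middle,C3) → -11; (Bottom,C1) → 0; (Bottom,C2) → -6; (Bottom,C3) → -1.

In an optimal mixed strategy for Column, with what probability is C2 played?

Row minima: Top → -8, Middle → -11, Bottom → -6; maximin = -6.
Column maxima: C1 → 0, C2 → -4, C3 → -1; minimax = -4.
-6 ≠ -4, so there is no saddle point; optimal play is mixed.
Middle is strictly dominated by Top, so Row never plays it.
C1 is strictly dominated by C2 (it gives Row strictly more in every row), so Column never plays it.
On the remaining 2×2 (Top, Bottom vs C2, C3):
Let Row play Top with probability p. Expected payoff against C2: (-4)p + (-6)(1−p) = 2p − 6; against C3: (-8)p + (-1)(1−p) = −7p − 1.
Setting these equal: 2p − 6 = −7p − 1 ⇒ 9p = 5 ⇒ p = 5/9, and the value is (2)·(5/9) − 6 = -44/9.
For Column: with q = P(C2), equating Top's and Bottom's payoffs gives 4q − 8 = −5q − 1 ⇒ q = 7/9.

7/9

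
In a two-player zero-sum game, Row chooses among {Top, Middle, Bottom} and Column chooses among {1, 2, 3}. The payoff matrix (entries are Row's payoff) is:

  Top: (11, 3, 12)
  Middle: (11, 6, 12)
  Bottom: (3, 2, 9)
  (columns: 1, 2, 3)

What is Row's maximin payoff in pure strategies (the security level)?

Row minima: Top → 3, Middle → 6, Bottom → 2.
The best of these is 6.

6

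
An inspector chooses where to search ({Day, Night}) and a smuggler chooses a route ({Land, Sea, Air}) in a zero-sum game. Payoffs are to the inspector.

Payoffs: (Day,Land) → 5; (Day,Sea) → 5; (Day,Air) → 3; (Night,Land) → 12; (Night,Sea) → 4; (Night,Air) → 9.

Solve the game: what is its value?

33/7

Row minima: Day → 3, Night → 4; maximin = 4.
Column maxima: Land → 12, Sea → 5, Air → 9; minimax = 5.
4 ≠ 5, so there is no saddle point; optimal play is mixed.
Land is strictly dominated by Air (it gives the inspector strictly more in every row), so the smuggler never plays it.
On the remaining 2×2 (Day, Night vs Sea, Air):
Let the inspector play Day with probability p. Expected payoff against Sea: 5p + 4(1−p) = p + 4; against Air: 3p + 9(1−p) = −6p + 9.
Setting these equal: p + 4 = −6p + 9 ⇒ 7p = 5 ⇒ p = 5/7, and the value is (1)·(5/7) + 4 = 33/7.
For the smuggler: with q = P(Sea), equating Day's and Night's payoffs gives 2q + 3 = −5q + 9 ⇒ q = 6/7.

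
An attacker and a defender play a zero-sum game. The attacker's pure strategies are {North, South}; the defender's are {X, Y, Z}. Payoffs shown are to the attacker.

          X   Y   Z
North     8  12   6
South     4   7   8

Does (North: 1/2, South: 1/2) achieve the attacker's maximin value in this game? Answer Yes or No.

No

Against X this mix gives (1/2)·8 + (1/2)·4 = 6.
Against Y this mix gives (1/2)·12 + (1/2)·7 = 19/2.
Against Z this mix gives (1/2)·6 + (1/2)·8 = 7.
The defender will play X, holding the attacker to 6. Shifting weight toward the row that does better against X would raise this floor (the equalizing mix achieves 20/3 against both X and Z), so the proposed strategy is not optimal.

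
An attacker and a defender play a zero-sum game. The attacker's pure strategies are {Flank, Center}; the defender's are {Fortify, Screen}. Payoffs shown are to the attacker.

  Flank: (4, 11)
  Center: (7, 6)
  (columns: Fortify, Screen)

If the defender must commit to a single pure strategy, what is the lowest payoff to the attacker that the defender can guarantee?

7

Column maxima: Fortify → 7, Screen → 11.
The smallest of these is 7.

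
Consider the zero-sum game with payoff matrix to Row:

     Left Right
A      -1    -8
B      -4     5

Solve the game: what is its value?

-37/16

Row minima: A → -8, B → -4; maximin = -4.
Column maxima: Left → -1, Right → 5; minimax = -1.
-4 ≠ -1, so there is no saddle point; optimal play is mixed.
Let Row play A with probability p. Expected payoff against Left: (-1)p + (-4)(1−p) = 3p − 4; against Right: (-8)p + 5(1−p) = −13p + 5.
Setting these equal: 3p − 4 = −13p + 5 ⇒ 16p = 9 ⇒ p = 9/16, and the value is (3)·(9/16) − 4 = -37/16.
For Column: with q = P(Left), equating A's and B's payoffs gives 7q − 8 = −9q + 5 ⇒ q = 13/16.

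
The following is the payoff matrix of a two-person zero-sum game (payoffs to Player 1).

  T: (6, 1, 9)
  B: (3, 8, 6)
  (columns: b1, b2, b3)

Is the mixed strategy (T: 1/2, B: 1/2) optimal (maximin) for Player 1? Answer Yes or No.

Against b1 this mix gives (1/2)·6 + (1/2)·3 = 9/2.
Against b2 this mix gives (1/2)·1 + (1/2)·8 = 9/2.
Against b3 this mix gives (1/2)·9 + (1/2)·6 = 15/2.
All of Player 2's active replies (b1, b2) yield 9/2, and no column does worse for Player 1. The mix makes Player 2 indifferent and guarantees 9/2, so it is optimal.

Yes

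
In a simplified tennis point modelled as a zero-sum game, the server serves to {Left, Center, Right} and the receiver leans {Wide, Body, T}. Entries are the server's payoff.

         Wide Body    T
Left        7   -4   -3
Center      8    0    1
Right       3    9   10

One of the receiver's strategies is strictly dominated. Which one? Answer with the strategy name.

Body holds the server's payoff strictly below T in every row: -4 < -3, 0 < 1, 9 < 10.
So T is strictly dominated for the receiver.

T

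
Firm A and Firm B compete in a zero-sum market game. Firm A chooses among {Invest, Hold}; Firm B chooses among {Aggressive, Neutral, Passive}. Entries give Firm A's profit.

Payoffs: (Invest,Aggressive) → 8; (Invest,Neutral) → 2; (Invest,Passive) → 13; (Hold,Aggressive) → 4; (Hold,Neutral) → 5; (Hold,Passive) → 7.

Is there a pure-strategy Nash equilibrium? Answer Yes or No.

No

Row minima: Invest → 2, Hold → 4; maximin = 4.
Column maxima: Aggressive → 8, Neutral → 5, Passive → 13; minimax = 5.
4 ≠ 5, so no pure-strategy equilibrium exists.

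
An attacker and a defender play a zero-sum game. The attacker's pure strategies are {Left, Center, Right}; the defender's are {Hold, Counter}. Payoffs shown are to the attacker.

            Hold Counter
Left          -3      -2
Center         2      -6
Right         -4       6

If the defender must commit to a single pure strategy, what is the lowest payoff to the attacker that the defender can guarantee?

Column maxima: Hold → 2, Counter → 6.
The smallest of these is 2.

2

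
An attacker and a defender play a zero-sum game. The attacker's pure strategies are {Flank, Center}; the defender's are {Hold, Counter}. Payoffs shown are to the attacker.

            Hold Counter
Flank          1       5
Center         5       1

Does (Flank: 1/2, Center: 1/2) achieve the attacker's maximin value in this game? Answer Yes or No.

Yes

Against Hold this mix gives (1/2)·1 + (1/2)·5 = 3.
Against Counter this mix gives (1/2)·5 + (1/2)·1 = 3.
All of the defender's active replies (Hold, Counter) yield 3, and no column does worse for the attacker. The mix makes the defender indifferent and guarantees 3, so it is optimal.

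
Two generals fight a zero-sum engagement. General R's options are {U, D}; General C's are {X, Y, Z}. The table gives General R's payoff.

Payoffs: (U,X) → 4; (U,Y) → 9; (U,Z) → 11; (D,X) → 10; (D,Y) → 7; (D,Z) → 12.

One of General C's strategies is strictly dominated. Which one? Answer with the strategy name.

X holds General R's payoff strictly below Z in every row: 4 < 11, 10 < 12.
So Z is strictly dominated for General C.

Z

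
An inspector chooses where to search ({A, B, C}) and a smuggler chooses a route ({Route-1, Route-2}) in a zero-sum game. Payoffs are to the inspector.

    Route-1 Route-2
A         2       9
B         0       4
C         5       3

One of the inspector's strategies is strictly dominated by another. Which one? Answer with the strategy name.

A gives a strictly higher payoff than B against every column: 2 > 0, 9 > 4.
So B is strictly dominated and the inspector never plays it.

B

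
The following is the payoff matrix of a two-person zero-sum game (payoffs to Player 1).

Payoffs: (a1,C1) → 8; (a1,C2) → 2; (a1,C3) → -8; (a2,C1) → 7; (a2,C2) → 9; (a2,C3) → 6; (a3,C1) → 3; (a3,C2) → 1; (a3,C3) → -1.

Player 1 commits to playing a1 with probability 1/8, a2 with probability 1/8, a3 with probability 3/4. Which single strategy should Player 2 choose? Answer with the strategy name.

C3

If Player 2 plays C1, Player 1's expected payoff is (1/8)·8 + (1/8)·7 + (3/4)·3 = 33/8.
If Player 2 plays C2, Player 1's expected payoff is (1/8)·2 + (1/8)·9 + (3/4)·1 = 17/8.
If Player 2 plays C3, Player 1's expected payoff is (1/8)·(-8) + (1/8)·6 + (3/4)·(-1) = -1.
Player 2 minimizes Player 1's payoff; the smallest is -1, so the best response is C3.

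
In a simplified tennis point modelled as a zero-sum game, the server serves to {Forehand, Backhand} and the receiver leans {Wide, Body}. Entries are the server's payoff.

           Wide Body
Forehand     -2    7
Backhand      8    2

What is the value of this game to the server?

Row minima: Forehand → -2, Backhand → 2; maximin = 2.
Column maxima: Wide → 8, Body → 7; minimax = 7.
2 ≠ 7, so there is no saddle point; optimal play is mixed.
Let the server play Forehand with probability p. Expected payoff against Wide: (-2)p + 8(1−p) = −10p + 8; against Body: 7p + 2(1−p) = 5p + 2.
Setting these equal: −10p + 8 = 5p + 2 ⇒ −15p = -6 ⇒ p = 2/5, and the value is (-10)·(2/5) + 8 = 4.
For the receiver: with q = P(Wide), equating Forehand's and Backhand's payoffs gives −9q + 7 = 6q + 2 ⇒ q = 1/3.

4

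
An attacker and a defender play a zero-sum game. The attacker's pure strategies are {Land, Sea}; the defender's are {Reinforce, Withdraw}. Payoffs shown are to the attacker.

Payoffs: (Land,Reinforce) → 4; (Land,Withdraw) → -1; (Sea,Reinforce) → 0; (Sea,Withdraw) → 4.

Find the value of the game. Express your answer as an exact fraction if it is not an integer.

16/9

Row minima: Land → -1, Sea → 0; maximin = 0.
Column maxima: Reinforce → 4, Withdraw → 4; minimax = 4.
0 ≠ 4, so there is no saddle point; optimal play is mixed.
Let the attacker play Land with probability p. Expected payoff against Reinforce: 4p + 0(1−p) = 4p; against Withdraw: (-1)p + 4(1−p) = −5p + 4.
Setting these equal: 4p = −5p + 4 ⇒ 9p = 4 ⇒ p = 4/9, and the value is (4)·(4/9) = 16/9.
For the defender: with q = P(Reinforce), equating Land's and Sea's payoffs gives 5q − 1 = −4q + 4 ⇒ q = 5/9.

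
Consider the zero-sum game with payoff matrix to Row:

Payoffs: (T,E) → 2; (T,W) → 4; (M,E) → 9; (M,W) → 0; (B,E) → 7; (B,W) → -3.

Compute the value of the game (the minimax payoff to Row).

Row minima: T → 2, M → 0, B → -3; maximin = 2.
Column maxima: E → 9, W → 4; minimax = 4.
2 ≠ 4, so there is no saddle point; optimal play is mixed.
B is strictly dominated by M, so Row never plays it.
On the remaining 2×2 (T, M vs E, W):
Let Row play T with probability p. Expected payoff against E: 2p + 9(1−p) = −7p + 9; against W: 4p + 0(1−p) = 4p.
Setting these equal: −7p + 9 = 4p ⇒ −11p = -9 ⇒ p = 9/11, and the value is (-7)·(9/11) + 9 = 36/11.
For Column: with q = P(E), equating T's and M's payoffs gives −2q + 4 = 9q ⇒ q = 4/11.

36/11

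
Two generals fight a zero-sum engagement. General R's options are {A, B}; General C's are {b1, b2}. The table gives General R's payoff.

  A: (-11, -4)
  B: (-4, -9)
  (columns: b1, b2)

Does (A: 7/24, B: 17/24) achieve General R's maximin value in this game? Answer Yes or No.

Against b1 this mix gives (7/24)·(-11) + (17/24)·(-4) = -145/24.
Against b2 this mix gives (7/24)·(-4) + (17/24)·(-9) = -181/24.
General C will play b2, holding General R to -181/24. Shifting weight toward the row that does better against b2 would raise this floor (the equalizing mix achieves -83/12 against both b2 and b1), so the proposed strategy is not optimal.

No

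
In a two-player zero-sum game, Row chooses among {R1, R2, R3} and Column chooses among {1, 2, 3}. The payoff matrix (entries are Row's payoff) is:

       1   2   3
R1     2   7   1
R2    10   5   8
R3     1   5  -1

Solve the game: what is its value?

17/3

Row minima: R1 → 1, R2 → 5, R3 → -1; maximin = 5.
Column maxima: 1 → 10, 2 → 7, 3 → 8; minimax = 7.
5 ≠ 7, so there is no saddle point; optimal play is mixed.
R3 is strictly dominated by R1, so Row never plays it.
1 is strictly dominated by 3 (it gives Row strictly more in every row), so Column never plays it.
On the remaining 2×2 (R1, R2 vs 2, 3):
Let Row play R1 with probability p. Expected payoff against 2: 7p + 5(1−p) = 2p + 5; against 3: 1p + 8(1−p) = −7p + 8.
Setting these equal: 2p + 5 = −7p + 8 ⇒ 9p = 3 ⇒ p = 1/3, and the value is (2)·(1/3) + 5 = 17/3.
For Column: with q = P(2), equating R1's and R2's payoffs gives 6q + 1 = −3q + 8 ⇒ q = 7/9.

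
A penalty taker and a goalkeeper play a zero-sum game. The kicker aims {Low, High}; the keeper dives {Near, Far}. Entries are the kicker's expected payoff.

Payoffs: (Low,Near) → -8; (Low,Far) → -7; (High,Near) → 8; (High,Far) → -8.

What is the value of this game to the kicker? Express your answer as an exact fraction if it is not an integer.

Row minima: Low → -8, High → -8; maximin = -8.
Column maxima: Near → 8, Far → -7; minimax = -7.
-8 ≠ -7, so there is no saddle point; optimal play is mixed.
Let the kicker play Low with probability p. Expected payoff against Near: (-8)p + 8(1−p) = −16p + 8; against Far: (-7)p + (-8)(1−p) = p − 8.
Setting these equal: −16p + 8 = p − 8 ⇒ −17p = -16 ⇒ p = 16/17, and the value is (-16)·(16/17) + 8 = -120/17.
For the keeper: with q = P(Near), equating Low's and High's payoffs gives −q − 7 = 16q − 8 ⇒ q = 1/17.

-120/17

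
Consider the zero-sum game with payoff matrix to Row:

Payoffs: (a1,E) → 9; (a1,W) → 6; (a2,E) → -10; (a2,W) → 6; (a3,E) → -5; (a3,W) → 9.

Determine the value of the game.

111/17

Row minima: a1 → 6, a2 → -10, a3 → -5; maximin = 6.
Column maxima: E → 9, W → 9; minimax = 9.
6 ≠ 9, so there is no saddle point; optimal play is mixed.
a2 is strictly dominated by a3, so Row never plays it.
On the remaining 2×2 (a1, a3 vs E, W):
Let Row play a1 with probability p. Expected payoff against E: 9p + (-5)(1−p) = 14p − 5; against W: 6p + 9(1−p) = −3p + 9.
Setting these equal: 14p − 5 = −3p + 9 ⇒ 17p = 14 ⇒ p = 14/17, and the value is (14)·(14/17) − 5 = 111/17.
For Column: with q = P(E), equating a1's and a3's payoffs gives 3q + 6 = −14q + 9 ⇒ q = 3/17.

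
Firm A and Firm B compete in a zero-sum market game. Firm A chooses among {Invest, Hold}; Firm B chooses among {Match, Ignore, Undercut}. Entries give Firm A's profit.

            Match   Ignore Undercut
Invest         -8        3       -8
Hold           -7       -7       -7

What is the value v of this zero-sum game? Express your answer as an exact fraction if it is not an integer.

Row minima: Invest → -8, Hold → -7; maximin = -7.
Column maxima: Match → -7, Ignore → 3, Undercut → -7; minimax = -7.
Since maximin = minimax = -7, there is a saddle point and the value is -7.

-7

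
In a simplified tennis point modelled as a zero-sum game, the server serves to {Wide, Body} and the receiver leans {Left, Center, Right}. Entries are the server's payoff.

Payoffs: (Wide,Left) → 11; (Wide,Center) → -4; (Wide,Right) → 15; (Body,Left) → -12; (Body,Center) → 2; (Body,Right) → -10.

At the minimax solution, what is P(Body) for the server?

15/29

Row minima: Wide → -4, Body → -12; maximin = -4.
Column maxima: Left → 11, Center → 2, Right → 15; minimax = 2.
-4 ≠ 2, so there is no saddle point; optimal play is mixed.
Right is strictly dominated by Left (it gives the server strictly more in every row), so the receiver never plays it.
On the remaining 2×2 (Wide, Body vs Left, Center):
Let the server play Wide with probability p. Expected payoff against Left: 11p + (-12)(1−p) = 23p − 12; against Center: (-4)p + 2(1−p) = −6p + 2.
Setting these equal: 23p − 12 = −6p + 2 ⇒ 29p = 14 ⇒ p = 14/29, and the value is (23)·(14/29) − 12 = -26/29.
For the receiver: with q = P(Left), equating Wide's and Body's payoffs gives 15q − 4 = −14q + 2 ⇒ q = 6/29.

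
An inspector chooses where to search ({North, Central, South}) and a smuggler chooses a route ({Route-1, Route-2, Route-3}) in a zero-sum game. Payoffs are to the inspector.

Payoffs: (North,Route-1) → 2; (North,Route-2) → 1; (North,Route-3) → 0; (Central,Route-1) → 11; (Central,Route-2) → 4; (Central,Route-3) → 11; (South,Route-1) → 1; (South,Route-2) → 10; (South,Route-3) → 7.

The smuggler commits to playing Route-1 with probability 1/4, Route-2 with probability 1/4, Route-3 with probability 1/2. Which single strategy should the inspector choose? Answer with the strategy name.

Central

Expected payoff of North: (1/4)·2 + (1/4)·1 + (1/2)·0 = 3/4.
Expected payoff of Central: (1/4)·11 + (1/4)·4 + (1/2)·11 = 37/4.
Expected payoff of South: (1/4)·1 + (1/4)·10 + (1/2)·7 = 25/4.
The largest is 37/4, so the inspector's best response is Central.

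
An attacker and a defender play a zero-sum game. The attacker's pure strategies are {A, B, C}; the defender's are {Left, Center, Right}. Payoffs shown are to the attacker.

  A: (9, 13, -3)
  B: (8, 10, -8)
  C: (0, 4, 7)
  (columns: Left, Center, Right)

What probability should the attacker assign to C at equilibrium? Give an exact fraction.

Row minima: A → -3, B → -8, C → 0; maximin = 0.
Column maxima: Left → 9, Center → 13, Right → 7; minimax = 7.
0 ≠ 7, so there is no saddle point; optimal play is mixed.
B is strictly dominated by A, so the attacker never plays it.
Center is strictly dominated by Left (it gives the attacker strictly more in every row), so the defender never plays it.
On the remaining 2×2 (A, C vs Left, Right):
Let the attacker play A with probability p. Expected payoff against Left: 9p + 0(1−p) = 9p; against Right: (-3)p + 7(1−p) = −10p + 7.
Setting these equal: 9p = −10p + 7 ⇒ 19p = 7 ⇒ p = 7/19, and the value is (9)·(7/19) = 63/19.
For the defender: with q = P(Left), equating A's and C's payoffs gives 12q − 3 = −7q + 7 ⇒ q = 10/19.

12/19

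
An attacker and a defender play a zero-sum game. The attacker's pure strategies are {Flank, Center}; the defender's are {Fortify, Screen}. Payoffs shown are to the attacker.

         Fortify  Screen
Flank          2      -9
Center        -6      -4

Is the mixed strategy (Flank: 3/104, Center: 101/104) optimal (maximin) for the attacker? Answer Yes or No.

Against Fortify this mix gives (3/104)·2 + (101/104)·(-6) = -75/13.
Against Screen this mix gives (3/104)·(-9) + (101/104)·(-4) = -431/104.
The defender will play Fortify, holding the attacker to -75/13. Shifting weight toward the row that does better against Fortify would raise this floor (the equalizing mix achieves -62/13 against both Fortify and Screen), so the proposed strategy is not optimal.

No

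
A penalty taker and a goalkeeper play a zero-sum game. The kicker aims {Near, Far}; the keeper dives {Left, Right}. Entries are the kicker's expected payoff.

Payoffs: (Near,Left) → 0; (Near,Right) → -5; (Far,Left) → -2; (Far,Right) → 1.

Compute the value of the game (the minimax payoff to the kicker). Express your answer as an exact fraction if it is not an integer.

-5/4

Row minima: Near → -5, Far → -2; maximin = -2.
Column maxima: Left → 0, Right → 1; minimax = 0.
-2 ≠ 0, so there is no saddle point; optimal play is mixed.
Let the kicker play Near with probability p. Expected payoff against Left: 0p + (-2)(1−p) = 2p − 2; against Right: (-5)p + 1(1−p) = −6p + 1.
Setting these equal: 2p − 2 = −6p + 1 ⇒ 8p = 3 ⇒ p = 3/8, and the value is (2)·(3/8) − 2 = -5/4.
For the keeper: with q = P(Left), equating Near's and Far's payoffs gives 5q − 5 = −3q + 1 ⇒ q = 3/4.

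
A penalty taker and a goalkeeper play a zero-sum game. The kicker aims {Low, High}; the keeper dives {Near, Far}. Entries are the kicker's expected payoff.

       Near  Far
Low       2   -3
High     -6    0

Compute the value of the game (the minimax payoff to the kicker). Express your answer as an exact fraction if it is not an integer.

-18/11

Row minima: Low → -3, High → -6; maximin = -3.
Column maxima: Near → 2, Far → 0; minimax = 0.
-3 ≠ 0, so there is no saddle point; optimal play is mixed.
Let the kicker play Low with probability p. Expected payoff against Near: 2p + (-6)(1−p) = 8p − 6; against Far: (-3)p + 0(1−p) = −3p.
Setting these equal: 8p − 6 = −3p ⇒ 11p = 6 ⇒ p = 6/11, and the value is (8)·(6/11) − 6 = -18/11.
For the keeper: with q = P(Near), equating Low's and High's payoffs gives 5q − 3 = −6q ⇒ q = 3/11.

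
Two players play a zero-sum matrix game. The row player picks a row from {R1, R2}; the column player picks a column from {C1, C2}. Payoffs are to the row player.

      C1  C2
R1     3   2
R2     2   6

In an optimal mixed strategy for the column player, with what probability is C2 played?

Row minima: R1 → 2, R2 → 2; maximin = 2.
Column maxima: C1 → 3, C2 → 6; minimax = 3.
2 ≠ 3, so there is no saddle point; optimal play is mixed.
Let the row player play R1 with probability p. Expected payoff against C1: 3p + 2(1−p) = p + 2; against C2: 2p + 6(1−p) = −4p + 6.
Setting these equal: p + 2 = −4p + 6 ⇒ 5p = 4 ⇒ p = 4/5, and the value is (1)·(4/5) + 2 = 14/5.
For the column player: with q = P(C1), equating R1's and R2's payoffs gives q + 2 = −4q + 6 ⇒ q = 4/5.

1/5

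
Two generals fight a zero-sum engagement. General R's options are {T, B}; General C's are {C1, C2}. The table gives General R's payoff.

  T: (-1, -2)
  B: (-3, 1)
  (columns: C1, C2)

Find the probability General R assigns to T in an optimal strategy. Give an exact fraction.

4/5

Row minima: T → -2, B → -3; maximin = -2.
Column maxima: C1 → -1, C2 → 1; minimax = -1.
-2 ≠ -1, so there is no saddle point; optimal play is mixed.
Let General R play T with probability p. Expected payoff against C1: (-1)p + (-3)(1−p) = 2p − 3; against C2: (-2)p + 1(1−p) = −3p + 1.
Setting these equal: 2p − 3 = −3p + 1 ⇒ 5p = 4 ⇒ p = 4/5, and the value is (2)·(4/5) − 3 = -7/5.
For General C: with q = P(C1), equating T's and B's payoffs gives q − 2 = −4q + 1 ⇒ q = 3/5.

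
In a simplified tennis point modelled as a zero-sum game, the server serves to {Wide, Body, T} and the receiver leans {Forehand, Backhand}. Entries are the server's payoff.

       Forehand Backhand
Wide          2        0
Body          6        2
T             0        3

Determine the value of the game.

Row minima: Wide → 0, Body → 2, T → 0; maximin = 2.
Column maxima: Forehand → 6, Backhand → 3; minimax = 3.
2 ≠ 3, so there is no saddle point; optimal play is mixed.
Wide is strictly dominated by Body, so the server never plays it.
On the remaining 2×2 (Body, T vs Forehand, Backhand):
Let the server play Body with probability p. Expected payoff against Forehand: 6p + 0(1−p) = 6p; against Backhand: 2p + 3(1−p) = −p + 3.
Setting these equal: 6p = −p + 3 ⇒ 7p = 3 ⇒ p = 3/7, and the value is (6)·(3/7) = 18/7.
For the receiver: with q = P(Forehand), equating Body's and T's payoffs gives 4q + 2 = −3q + 3 ⇒ q = 1/7.

18/7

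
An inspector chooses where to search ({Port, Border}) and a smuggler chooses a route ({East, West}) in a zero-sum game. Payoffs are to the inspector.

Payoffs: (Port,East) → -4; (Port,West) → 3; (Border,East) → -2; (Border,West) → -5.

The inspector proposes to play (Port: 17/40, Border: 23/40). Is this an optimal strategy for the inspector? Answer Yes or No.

Against East this mix gives (17/40)·(-4) + (23/40)·(-2) = -57/20.
Against West this mix gives (17/40)·3 + (23/40)·(-5) = -8/5.
The smuggler will play East, holding the inspector to -57/20. Shifting weight toward the row that does better against East would raise this floor (the equalizing mix achieves -13/5 against both East and West), so the proposed strategy is not optimal.

No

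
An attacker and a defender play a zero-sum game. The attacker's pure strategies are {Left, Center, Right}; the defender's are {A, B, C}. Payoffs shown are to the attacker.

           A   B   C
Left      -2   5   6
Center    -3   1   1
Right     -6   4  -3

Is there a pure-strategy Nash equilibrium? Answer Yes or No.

Row minima: Left → -2, Center → -3, Right → -6; maximin = -2.
Column maxima: A → -2, B → 5, C → 6; minimax = -2.
maximin = minimax = -2, so a saddle point exists.

Yes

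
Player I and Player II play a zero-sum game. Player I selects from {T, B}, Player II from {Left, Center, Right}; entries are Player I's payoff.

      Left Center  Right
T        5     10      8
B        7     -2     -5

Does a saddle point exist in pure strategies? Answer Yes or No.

No

Row minima: T → 5, B → -5; maximin = 5.
Column maxima: Left → 7, Center → 10, Right → 8; minimax = 7.
5 ≠ 7, so no pure-strategy equilibrium exists.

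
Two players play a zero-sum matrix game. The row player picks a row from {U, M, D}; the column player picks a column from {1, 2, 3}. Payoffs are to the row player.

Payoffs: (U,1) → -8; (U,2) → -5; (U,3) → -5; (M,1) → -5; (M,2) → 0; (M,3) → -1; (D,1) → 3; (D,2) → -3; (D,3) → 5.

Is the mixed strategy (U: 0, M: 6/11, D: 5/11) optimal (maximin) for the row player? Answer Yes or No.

Against 1 this mix gives (6/11)·(-5) + (5/11)·3 = -15/11.
Against 2 this mix gives (6/11)·0 + (5/11)·(-3) = -15/11.
Against 3 this mix gives (6/11)·(-1) + (5/11)·5 = 19/11.
All of the column player's active replies (1, 2) yield -15/11, and no column does worse for the row player. The mix makes the column player indifferent and guarantees -15/11, so it is optimal.

Yes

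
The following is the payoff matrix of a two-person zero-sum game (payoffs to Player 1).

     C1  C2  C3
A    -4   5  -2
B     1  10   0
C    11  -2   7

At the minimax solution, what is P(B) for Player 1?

9/19

Row minima: A → -4, B → 0, C → -2; maximin = 0.
Column maxima: C1 → 11, C2 → 10, C3 → 7; minimax = 7.
0 ≠ 7, so there is no saddle point; optimal play is mixed.
A is strictly dominated by B, so Player 1 never plays it.
With A eliminated, C1 is strictly dominated by C3 (it gives Player 1 strictly more in every remaining row), so Player 2 never plays it.
On the remaining 2×2 (B, C vs C2, C3):
Let Player 1 play B with probability p. Expected payoff against C2: 10p + (-2)(1−p) = 12p − 2; against C3: 0p + 7(1−p) = −7p + 7.
Setting these equal: 12p − 2 = −7p + 7 ⇒ 19p = 9 ⇒ p = 9/19, and the value is (12)·(9/19) − 2 = 70/19.
For Player 2: with q = P(C2), equating B's and C's payoffs gives 10q = −9q + 7 ⇒ q = 7/19.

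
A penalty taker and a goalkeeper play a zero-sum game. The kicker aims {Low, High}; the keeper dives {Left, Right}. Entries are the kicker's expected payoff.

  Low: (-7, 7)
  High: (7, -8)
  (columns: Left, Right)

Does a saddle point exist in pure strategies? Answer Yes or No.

No

Row minima: Low → -7, High → -8; maximin = -7.
Column maxima: Left → 7, Right → 7; minimax = 7.
-7 ≠ 7, so no pure-strategy equilibrium exists.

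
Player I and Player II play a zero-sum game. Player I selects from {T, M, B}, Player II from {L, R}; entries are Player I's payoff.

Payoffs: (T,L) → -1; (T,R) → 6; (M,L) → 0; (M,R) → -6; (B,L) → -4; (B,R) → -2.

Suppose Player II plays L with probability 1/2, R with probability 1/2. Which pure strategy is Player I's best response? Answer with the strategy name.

T

Expected payoff of T: (1/2)·(-1) + (1/2)·6 = 5/2.
Expected payoff of M: (1/2)·0 + (1/2)·(-6) = -3.
Expected payoff of B: (1/2)·(-4) + (1/2)·(-2) = -3.
The largest is 5/2, so Player I's best response is T.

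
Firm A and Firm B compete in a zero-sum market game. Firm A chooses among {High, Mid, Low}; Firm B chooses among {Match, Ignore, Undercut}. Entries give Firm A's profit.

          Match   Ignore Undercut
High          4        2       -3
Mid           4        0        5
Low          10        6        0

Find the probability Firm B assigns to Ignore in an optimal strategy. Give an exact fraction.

Row minima: High → -3, Mid → 0, Low → 0; maximin = 0.
Column maxima: Match → 10, Ignore → 6, Undercut → 5; minimax = 5.
0 ≠ 5, so there is no saddle point; optimal play is mixed.
High is strictly dominated by Low, so Firm A never plays it.
Match is strictly dominated by Ignore (it gives Firm A strictly more in every row), so Firm B never plays it.
On the remaining 2×2 (Mid, Low vs Ignore, Undercut):
Let Firm A play Mid with probability p. Expected payoff against Ignore: 0p + 6(1−p) = −6p + 6; against Undercut: 5p + 0(1−p) = 5p.
Setting these equal: −6p + 6 = 5p ⇒ −11p = -6 ⇒ p = 6/11, and the value is (-6)·(6/11) + 6 = 30/11.
For Firm B: with q = P(Ignore), equating Mid's and Low's payoffs gives −5q + 5 = 6q ⇒ q = 5/11.

5/11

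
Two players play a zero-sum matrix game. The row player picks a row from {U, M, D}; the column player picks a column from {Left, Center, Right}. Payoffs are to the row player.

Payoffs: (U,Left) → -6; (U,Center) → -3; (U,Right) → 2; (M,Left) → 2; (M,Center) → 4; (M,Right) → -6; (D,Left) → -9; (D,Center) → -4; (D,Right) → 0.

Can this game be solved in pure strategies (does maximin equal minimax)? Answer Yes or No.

Row minima: U → -6, M → -6, D → -9; maximin = -6.
Column maxima: Left → 2, Center → 4, Right → 2; minimax = 2.
-6 ≠ 2, so no pure-strategy equilibrium exists.

No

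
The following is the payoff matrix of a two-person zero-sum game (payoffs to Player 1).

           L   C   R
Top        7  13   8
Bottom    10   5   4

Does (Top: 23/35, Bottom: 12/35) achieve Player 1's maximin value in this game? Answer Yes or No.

Against L this mix gives (23/35)·7 + (12/35)·10 = 281/35.
Against C this mix gives (23/35)·13 + (12/35)·5 = 359/35.
Against R this mix gives (23/35)·8 + (12/35)·4 = 232/35.
Player 2 will play R, holding Player 1 to 232/35. Shifting weight toward the row that does better against R would raise this floor (the equalizing mix achieves 52/7 against both R and L), so the proposed strategy is not optimal.

No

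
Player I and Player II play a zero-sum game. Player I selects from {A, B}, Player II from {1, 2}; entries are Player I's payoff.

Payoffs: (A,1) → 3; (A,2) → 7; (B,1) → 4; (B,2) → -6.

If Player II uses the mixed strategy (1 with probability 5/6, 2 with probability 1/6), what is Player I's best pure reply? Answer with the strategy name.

A

Expected payoff of A: (5/6)·3 + (1/6)·7 = 11/3.
Expected payoff of B: (5/6)·4 + (1/6)·(-6) = 7/3.
The largest is 11/3, so Player I's best response is A.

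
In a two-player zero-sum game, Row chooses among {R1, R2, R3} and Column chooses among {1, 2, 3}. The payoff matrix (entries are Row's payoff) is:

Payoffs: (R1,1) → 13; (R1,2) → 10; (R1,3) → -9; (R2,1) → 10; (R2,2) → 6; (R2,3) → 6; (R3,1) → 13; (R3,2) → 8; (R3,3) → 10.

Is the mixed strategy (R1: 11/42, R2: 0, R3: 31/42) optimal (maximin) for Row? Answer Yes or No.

Against 1 this mix gives (11/42)·13 + (31/42)·13 = 13.
Against 2 this mix gives (11/42)·10 + (31/42)·8 = 179/21.
Against 3 this mix gives (11/42)·(-9) + (31/42)·10 = 211/42.
Column will play 3, holding Row to 211/42. Shifting weight toward the row that does better against 3 would raise this floor (the equalizing mix achieves 172/21 against both 3 and 2), so the proposed strategy is not optimal.

No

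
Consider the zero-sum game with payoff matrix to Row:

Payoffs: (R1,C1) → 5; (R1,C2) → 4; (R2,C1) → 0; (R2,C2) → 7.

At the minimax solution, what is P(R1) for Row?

Row minima: R1 → 4, R2 → 0; maximin = 4.
Column maxima: C1 → 5, C2 → 7; minimax = 5.
4 ≠ 5, so there is no saddle point; optimal play is mixed.
Let Row play R1 with probability p. Expected payoff against C1: 5p + 0(1−p) = 5p; against C2: 4p + 7(1−p) = −3p + 7.
Setting these equal: 5p = −3p + 7 ⇒ 8p = 7 ⇒ p = 7/8, and the value is (5)·(7/8) = 35/8.
For Column: with q = P(C1), equating R1's and R2's payoffs gives q + 4 = −7q + 7 ⇒ q = 3/8.

7/8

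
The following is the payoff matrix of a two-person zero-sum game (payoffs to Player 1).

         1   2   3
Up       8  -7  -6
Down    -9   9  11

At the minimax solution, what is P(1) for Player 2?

16/33

Row minima: Up → -7, Down → -9; maximin = -7.
Column maxima: 1 → 8, 2 → 9, 3 → 11; minimax = 8.
-7 ≠ 8, so there is no saddle point; optimal play is mixed.
3 is strictly dominated by 2 (it gives Player 1 strictly more in every row), so Player 2 never plays it.
On the remaining 2×2 (Up, Down vs 1, 2):
Let Player 1 play Up with probability p. Expected payoff against 1: 8p + (-9)(1−p) = 17p − 9; against 2: (-7)p + 9(1−p) = −16p + 9.
Setting these equal: 17p − 9 = −16p + 9 ⇒ 33p = 18 ⇒ p = 6/11, and the value is (17)·(6/11) − 9 = 3/11.
For Player 2: with q = P(1), equating Up's and Down's payoffs gives 15q − 7 = −18q + 9 ⇒ q = 16/33.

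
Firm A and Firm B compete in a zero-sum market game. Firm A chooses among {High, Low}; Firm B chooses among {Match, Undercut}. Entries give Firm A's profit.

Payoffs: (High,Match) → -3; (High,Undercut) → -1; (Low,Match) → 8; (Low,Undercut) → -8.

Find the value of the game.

-16/9

Row minima: High → -3, Low → -8; maximin = -3.
Column maxima: Match → 8, Undercut → -1; minimax = -1.
-3 ≠ -1, so there is no saddle point; optimal play is mixed.
Let Firm A play High with probability p. Expected payoff against Match: (-3)p + 8(1−p) = −11p + 8; against Undercut: (-1)p + (-8)(1−p) = 7p − 8.
Setting these equal: −11p + 8 = 7p − 8 ⇒ −18p = -16 ⇒ p = 8/9, and the value is (-11)·(8/9) + 8 = -16/9.
For Firm B: with q = P(Match), equating High's and Low's payoffs gives −2q − 1 = 16q − 8 ⇒ q = 7/18.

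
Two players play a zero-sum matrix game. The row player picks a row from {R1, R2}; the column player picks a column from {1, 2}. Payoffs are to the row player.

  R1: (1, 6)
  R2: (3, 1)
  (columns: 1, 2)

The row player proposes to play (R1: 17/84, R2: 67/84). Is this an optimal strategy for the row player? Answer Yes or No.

No

Against 1 this mix gives (17/84)·1 + (67/84)·3 = 109/42.
Against 2 this mix gives (17/84)·6 + (67/84)·1 = 169/84.
The column player will play 2, holding the row player to 169/84. Shifting weight toward the row that does better against 2 would raise this floor (the equalizing mix achieves 17/7 against both 2 and 1), so the proposed strategy is not optimal.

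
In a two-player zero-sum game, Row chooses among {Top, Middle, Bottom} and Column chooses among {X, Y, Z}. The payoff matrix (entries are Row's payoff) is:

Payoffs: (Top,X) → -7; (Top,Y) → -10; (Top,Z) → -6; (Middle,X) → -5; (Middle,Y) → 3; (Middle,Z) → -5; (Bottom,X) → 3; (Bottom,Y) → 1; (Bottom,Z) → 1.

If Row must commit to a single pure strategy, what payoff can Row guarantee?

1

Row minima: Top → -10, Middle → -5, Bottom → 1.
The best of these is 1.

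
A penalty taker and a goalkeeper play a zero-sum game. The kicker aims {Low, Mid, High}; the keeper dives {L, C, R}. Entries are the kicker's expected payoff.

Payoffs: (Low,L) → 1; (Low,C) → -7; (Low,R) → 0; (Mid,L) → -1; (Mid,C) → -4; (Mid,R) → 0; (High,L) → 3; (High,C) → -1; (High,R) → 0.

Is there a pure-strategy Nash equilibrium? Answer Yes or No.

Yes

Row minima: Low → -7, Mid → -4, High → -1; maximin = -1.
Column maxima: L → 3, C → -1, R → 0; minimax = -1.
maximin = minimax = -1, so a saddle point exists.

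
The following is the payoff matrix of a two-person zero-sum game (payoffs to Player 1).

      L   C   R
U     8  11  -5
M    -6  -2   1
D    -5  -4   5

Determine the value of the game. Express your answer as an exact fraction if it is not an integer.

15/23

Row minima: U → -5, M → -6, D → -5; maximin = -5.
Column maxima: L → 8, C → 11, R → 5; minimax = 5.
-5 ≠ 5, so there is no saddle point; optimal play is mixed.
C is strictly dominated by L (it gives Player 1 strictly more in every row), so Player 2 never plays it.
With C eliminated, M is strictly dominated by D (D gives Player 1 strictly more in every remaining column), so Player 1 never plays it.
On the remaining 2×2 (U, D vs L, R):
Let Player 1 play U with probability p. Expected payoff against L: 8p + (-5)(1−p) = 13p − 5; against R: (-5)p + 5(1−p) = −10p + 5.
Setting these equal: 13p − 5 = −10p + 5 ⇒ 23p = 10 ⇒ p = 10/23, and the value is (13)·(10/23) − 5 = 15/23.
For Player 2: with q = P(L), equating U's and D's payoffs gives 13q − 5 = −10q + 5 ⇒ q = 10/23.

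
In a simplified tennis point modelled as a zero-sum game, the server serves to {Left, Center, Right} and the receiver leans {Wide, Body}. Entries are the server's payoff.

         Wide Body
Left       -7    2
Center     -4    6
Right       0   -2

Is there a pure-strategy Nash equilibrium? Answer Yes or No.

No

Row minima: Left → -7, Center → -4, Right → -2; maximin = -2.
Column maxima: Wide → 0, Body → 6; minimax = 0.
-2 ≠ 0, so no pure-strategy equilibrium exists.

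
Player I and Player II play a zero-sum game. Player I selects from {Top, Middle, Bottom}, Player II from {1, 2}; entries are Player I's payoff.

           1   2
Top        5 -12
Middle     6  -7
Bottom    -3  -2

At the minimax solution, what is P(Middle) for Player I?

1/14

Row minima: Top → -12, Middle → -7, Bottom → -3; maximin = -3.
Column maxima: 1 → 6, 2 → -2; minimax = -2.
-3 ≠ -2, so there is no saddle point; optimal play is mixed.
Top is strictly dominated by Middle, so Player I never plays it.
On the remaining 2×2 (Middle, Bottom vs 1, 2):
Let Player I play Middle with probability p. Expected payoff against 1: 6p + (-3)(1−p) = 9p − 3; against 2: (-7)p + (-2)(1−p) = −5p − 2.
Setting these equal: 9p − 3 = −5p − 2 ⇒ 14p = 1 ⇒ p = 1/14, and the value is (9)·(1/14) − 3 = -33/14.
For Player II: with q = P(1), equating Middle's and Bottom's payoffs gives 13q − 7 = −q − 2 ⇒ q = 5/14.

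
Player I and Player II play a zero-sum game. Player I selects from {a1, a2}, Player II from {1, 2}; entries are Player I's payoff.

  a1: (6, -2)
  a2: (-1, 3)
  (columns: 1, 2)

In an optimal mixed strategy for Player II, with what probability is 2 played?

Row minima: a1 → -2, a2 → -1; maximin = -1.
Column maxima: 1 → 6, 2 → 3; minimax = 3.
-1 ≠ 3, so there is no saddle point; optimal play is mixed.
Let Player I play a1 with probability p. Expected payoff against 1: 6p + (-1)(1−p) = 7p − 1; against 2: (-2)p + 3(1−p) = −5p + 3.
Setting these equal: 7p − 1 = −5p + 3 ⇒ 12p = 4 ⇒ p = 1/3, and the value is (7)·(1/3) − 1 = 4/3.
For Player II: with q = P(1), equating a1's and a2's payoffs gives 8q − 2 = −4q + 3 ⇒ q = 5/12.

7/12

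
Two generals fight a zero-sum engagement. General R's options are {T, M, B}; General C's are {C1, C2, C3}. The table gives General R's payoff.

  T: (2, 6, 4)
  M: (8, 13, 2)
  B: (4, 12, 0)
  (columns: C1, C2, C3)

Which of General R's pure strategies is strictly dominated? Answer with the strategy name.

B

M gives a strictly higher payoff than B against every column: 8 > 4, 13 > 12, 2 > 0.
So B is strictly dominated and General R never plays it.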